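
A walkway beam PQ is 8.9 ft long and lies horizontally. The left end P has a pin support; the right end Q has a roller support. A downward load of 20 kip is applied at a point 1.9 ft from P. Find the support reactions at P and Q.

P_x = 0, P_y = 15.73 kip, Q_y = 4.270 kip

Moments about P: Q_y·8.9 − 20·1.9 = 0 → Q_y = 38/8.9 = 4.26966 ≈ 4.270 kip.
ΣF_y = 0: P_y + 4.26966 − 20 = 0 → P_y = 15.73 kip.
ΣF_x = 0: no horizontal applied forces, so P_x = 0.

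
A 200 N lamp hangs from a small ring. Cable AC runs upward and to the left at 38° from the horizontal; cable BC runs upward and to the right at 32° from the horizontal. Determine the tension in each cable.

ΣF_x = 0: −T_AC·cos38° + T_BC·cos32° = 0 → T_BC = 0.929205·T_AC.
ΣF_y = 0: T_AC·sin38° + T_BC·sin32° = 200.
Substitute: T_AC·(0.615661 + 0.929205·0.529919) = 200 → T_AC = 180.495 ≈ 180.5 N.
Then T_BC = 0.929205 × 180.495 = 167.7 N.

T_AC = 180.5 N, T_BC = 167.7 N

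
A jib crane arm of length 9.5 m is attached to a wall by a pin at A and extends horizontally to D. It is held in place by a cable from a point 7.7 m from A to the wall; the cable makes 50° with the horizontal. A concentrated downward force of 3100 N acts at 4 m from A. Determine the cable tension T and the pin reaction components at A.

ΣM about A: T·sin50°·7.7 − 3100·4 = 0 → T = 12400/(7.7·0.766044) = 2102.22 ≈ 2102 N.
ΣF_x = 0: A_x − T·cos50° = 0 → A_x = 2102.22 × 0.642788 = 1351 N.
ΣF_y = 0: A_y + T·sin50° − 3100 = 0 → A_y = 3100 − 2102.22 × 0.766044 = 1490 N.

T = 2102 N, A_x = 1351 N, A_y = 1490 N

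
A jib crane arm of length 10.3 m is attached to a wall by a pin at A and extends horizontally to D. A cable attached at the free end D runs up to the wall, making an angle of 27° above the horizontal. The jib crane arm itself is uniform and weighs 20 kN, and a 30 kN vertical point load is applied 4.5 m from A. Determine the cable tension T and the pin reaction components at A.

T = 50.90 kN, A_x = 45.35 kN, A_y = 26.89 kN

ΣM about A: T·sin27°·10.3 − 20·5.15 − 30·4.5 = 0 → T = 238/(10.3·0.45399) = 50.8971 ≈ 50.90 kN.
ΣF_x = 0: A_x − T·cos27° = 0 → A_x = 50.8971 × 0.891007 = 45.35 kN.
ΣF_y = 0: A_y + T·sin27° − 20 − 30 = 0 → A_y = 50 − 50.8971 × 0.45399 = 26.89 kN.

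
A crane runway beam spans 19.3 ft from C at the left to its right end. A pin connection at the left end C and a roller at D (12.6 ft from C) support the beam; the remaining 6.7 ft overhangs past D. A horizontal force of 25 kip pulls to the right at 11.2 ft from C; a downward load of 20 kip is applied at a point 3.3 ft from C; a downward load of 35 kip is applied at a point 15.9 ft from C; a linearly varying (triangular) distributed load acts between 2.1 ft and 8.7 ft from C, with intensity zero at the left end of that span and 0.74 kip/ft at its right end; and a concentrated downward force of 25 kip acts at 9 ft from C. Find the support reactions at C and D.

Resultant of the triangular load: ½ × 0.74 × 6.6 = 2.442 kip, acting at 6.5 ft from C (one-third of the span from the peak).
ΣM about C: D_y·12.6 − 20·3.3 − 35·15.9 − (½·0.74·6.6)·6.5 − 25·9 = 0 → D_y = 863.373/12.6 = 68.5217 ≈ 68.52 kip.
ΣF_y = 0: C_y + 68.5217 − 20 − 35 − ½·0.74·6.6 − 25 = 0 → C_y = 13.92 kip.
ΣF_x = 0: C_x + 25 = 0 → C_x = -25.00 kip.

C_x = -25.00 kip, C_y = 13.92 kip, D_y = 68.52 kip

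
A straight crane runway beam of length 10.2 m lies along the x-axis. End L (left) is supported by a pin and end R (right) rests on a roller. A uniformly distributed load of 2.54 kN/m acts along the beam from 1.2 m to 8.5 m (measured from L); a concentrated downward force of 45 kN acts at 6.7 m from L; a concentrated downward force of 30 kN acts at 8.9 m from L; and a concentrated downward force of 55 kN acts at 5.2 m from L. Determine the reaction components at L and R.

Resultant of the distributed load: 2.54 × 7.3 = 18.542 kN at 4.85 m from L.
Taking moments about L: R_y·10.2 − (2.54·7.3)·4.85 − 45·6.7 − 30·8.9 − 55·5.2 = 0 → R_y = 944.4287/10.2 = 92.591 ≈ 92.59 kN.
ΣF_y = 0: L_y + 92.591 − 2.54·7.3 − 45 − 30 − 55 = 0 → L_y = 55.95 kN.
ΣF_x = 0: no horizontal applied forces, so L_x = 0.

L_x = 0, L_y = 55.95 kN, R_y = 92.59 kN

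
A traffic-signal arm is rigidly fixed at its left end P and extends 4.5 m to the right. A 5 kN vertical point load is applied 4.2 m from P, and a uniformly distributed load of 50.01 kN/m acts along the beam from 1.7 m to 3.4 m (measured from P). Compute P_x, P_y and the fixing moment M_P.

Resultant of the distributed load: 50.01 × 1.7 = 85.017 kN at 2.55 m from P.
ΣF_x = 0: P_x = 0.
ΣF_y = 0: P_y − 5 − 50.01·1.7 = 0 → P_y = 90.02 kN.
ΣM about P: M_P − 5·4.2 − (50.01·1.7)·2.55 = 0 → M_P = 237.8 kN·m.

P_x = 0, P_y = 90.02 kN, M_P = 237.8 kN·m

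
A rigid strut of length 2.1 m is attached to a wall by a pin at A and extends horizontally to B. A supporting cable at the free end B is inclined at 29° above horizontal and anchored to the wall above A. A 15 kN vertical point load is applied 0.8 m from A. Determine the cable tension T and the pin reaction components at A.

ΣM about A: T·sin29°·2.1 − 15·0.8 = 0 → T = 12/(2.1·0.48481) = 11.7866 ≈ 11.79 kN.
ΣF_x = 0: A_x − T·cos29° = 0 → A_x = 11.7866 × 0.87462 = 10.31 kN.
ΣF_y = 0: A_y + T·sin29° − 15 = 0 → A_y = 15 − 11.7866 × 0.48481 = 9.286 kN.

T = 11.79 kN, A_x = 10.31 kN, A_y = 9.286 kN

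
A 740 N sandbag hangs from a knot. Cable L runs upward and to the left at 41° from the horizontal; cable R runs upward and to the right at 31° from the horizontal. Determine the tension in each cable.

ΣF_x = 0: −T_L·cos41° + T_R·cos31° = 0 → T_R = 0.880469·T_L.
ΣF_y = 0: T_L·sin41° + T_R·sin31° = 740.
Substitute: T_L·(0.656059 + 0.880469·0.515038) = 740 → T_L = 666.947 ≈ 666.9 N.
Then T_R = 0.880469 × 666.947 = 587.2 N.

T_L = 666.9 N, T_R = 587.2 N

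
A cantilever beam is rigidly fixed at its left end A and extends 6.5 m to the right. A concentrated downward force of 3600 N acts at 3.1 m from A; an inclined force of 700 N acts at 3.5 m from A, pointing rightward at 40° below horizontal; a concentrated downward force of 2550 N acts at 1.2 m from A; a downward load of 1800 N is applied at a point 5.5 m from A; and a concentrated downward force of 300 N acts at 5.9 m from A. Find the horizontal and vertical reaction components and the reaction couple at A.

A_x = -536.2 N, A_y = 8700 N, M_A = 27460 N·m

ΣF_x = 0: A_x + 700·cos40° = 0 → A_x = -536.2 N.
ΣF_y = 0: A_y − 3600 − 700·sin40° − 2550 − 1800 − 300 = 0 → A_y = 8700 N.
ΣM about A: M_A − 3600·3.1 − 700·sin40°·3.5 − 2550·1.2 − 1800·5.5 − 300·5.9 = 0 → M_A = 27460 N·m.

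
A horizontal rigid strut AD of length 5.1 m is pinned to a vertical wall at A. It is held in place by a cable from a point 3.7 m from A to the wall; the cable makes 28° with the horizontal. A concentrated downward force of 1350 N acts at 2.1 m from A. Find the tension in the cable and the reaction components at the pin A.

ΣM about A: T·sin28°·3.7 − 1350·2.1 = 0 → T = 2835/(3.7·0.469472) = 1632.08 ≈ 1632 N.
ΣF_x = 0: A_x − T·cos28° = 0 → A_x = 1632.08 × 0.882948 = 1441 N.
ΣF_y = 0: A_y + T·sin28° − 1350 = 0 → A_y = 1350 − 1632.08 × 0.469472 = 583.8 N.

T = 1632 N, A_x = 1441 N, A_y = 583.8 N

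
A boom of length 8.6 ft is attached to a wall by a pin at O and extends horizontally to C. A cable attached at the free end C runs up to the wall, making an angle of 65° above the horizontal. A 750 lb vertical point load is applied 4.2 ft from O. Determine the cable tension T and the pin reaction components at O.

T = 404.1 lb, O_x = 170.8 lb, O_y = 383.7 lb

ΣM about O: T·sin65°·8.6 − 750·4.2 = 0 → T = 3150/(8.6·0.906308) = 404.144 ≈ 404.1 lb.
ΣF_x = 0: O_x − T·cos65° = 0 → O_x = 404.144 × 0.422618 = 170.8 lb.
ΣF_y = 0: O_y + T·sin65° − 750 = 0 → O_y = 750 − 404.144 × 0.906308 = 383.7 lb.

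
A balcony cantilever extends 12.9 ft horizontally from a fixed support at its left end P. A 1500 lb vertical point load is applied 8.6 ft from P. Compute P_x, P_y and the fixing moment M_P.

P_x = 0, P_y = 1500 lb, M_P = 12900 lb·ft

ΣF_x = 0: P_x = 0.
ΣF_y = 0: P_y − 1500 = 0 → P_y = 1500 lb.
ΣM about P: M_P − 1500·8.6 = 0 → M_P = 12900 lb·ft.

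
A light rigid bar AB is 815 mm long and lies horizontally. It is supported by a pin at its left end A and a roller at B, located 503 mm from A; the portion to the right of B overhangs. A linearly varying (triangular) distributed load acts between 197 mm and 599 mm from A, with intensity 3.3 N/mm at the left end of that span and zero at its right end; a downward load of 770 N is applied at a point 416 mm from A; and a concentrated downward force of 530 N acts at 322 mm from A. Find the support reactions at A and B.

Resultant of the triangular load: ½ × 3.3 × 402 = 663.3 N, acting at 331 mm from A (one-third of the span from the peak).
Moments about A: B_y·503 − (½·3.3·402)·331 − 770·416 − 530·322 = 0 → B_y = 710532.3/503 = 1412.59 ≈ 1413 N.
ΣF_y = 0: A_y + 1412.59 − ½·3.3·402 − 770 − 530 = 0 → A_y = 550.7 N.
ΣF_x = 0: no horizontal applied forces, so A_x = 0.

A_x = 0, A_y = 550.7 N, B_y = 1413 N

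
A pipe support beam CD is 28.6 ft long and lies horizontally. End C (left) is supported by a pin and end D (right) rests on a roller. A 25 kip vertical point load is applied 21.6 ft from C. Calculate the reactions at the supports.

C_x = 0, C_y = 6.119 kip, D_y = 18.88 kip

Taking moments about C: D_y·28.6 − 25·21.6 = 0 → D_y = 540/28.6 = 18.8811 ≈ 18.88 kip.
ΣF_y = 0: C_y + 18.8811 − 25 = 0 → C_y = 6.119 kip.
ΣF_x = 0: no horizontal applied forces, so C_x = 0.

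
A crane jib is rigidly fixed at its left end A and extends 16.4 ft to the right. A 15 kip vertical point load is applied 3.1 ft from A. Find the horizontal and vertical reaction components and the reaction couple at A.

A_x = 0, A_y = 15.00 kip, M_A = 46.50 kip·ft

ΣF_x = 0: A_x = 0.
ΣF_y = 0: A_y − 15 = 0 → A_y = 15.00 kip.
ΣM about A: M_A − 15·3.1 = 0 → M_A = 46.50 kip·ft.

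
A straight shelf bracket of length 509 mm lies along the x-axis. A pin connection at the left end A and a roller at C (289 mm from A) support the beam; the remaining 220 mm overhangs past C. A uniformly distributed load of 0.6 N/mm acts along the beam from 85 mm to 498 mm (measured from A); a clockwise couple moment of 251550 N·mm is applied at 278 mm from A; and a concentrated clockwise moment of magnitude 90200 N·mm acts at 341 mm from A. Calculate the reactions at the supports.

A_x = 0, A_y = -1185 N, C_y = 1432 N

Resultant of the distributed load: 0.6 × 413 = 247.8 N at 291.5 mm from A.
Moments about A: C_y·289 − (0.6·413)·291.5 − 251550 − 90200 = 0 → C_y = 413983.7/289 = 1432.47 ≈ 1432 N.
ΣF_y = 0: A_y + 1432.47 − 0.6·413 = 0 → A_y = -1185 N.
ΣF_x = 0: no horizontal applied forces, so A_x = 0.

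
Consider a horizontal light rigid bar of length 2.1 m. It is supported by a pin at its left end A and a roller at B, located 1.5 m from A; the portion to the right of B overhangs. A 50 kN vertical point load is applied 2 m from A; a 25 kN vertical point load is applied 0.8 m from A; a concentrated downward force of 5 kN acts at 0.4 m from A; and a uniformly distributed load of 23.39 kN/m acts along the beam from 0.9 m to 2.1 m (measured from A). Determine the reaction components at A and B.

A_x = 0, A_y = -1.333 kN, B_y = 109.4 kN

Resultant of the distributed load: 23.39 × 1.2 = 28.068 kN at 1.5 m from A.
ΣM about A: B_y·1.5 − 50·2 − 25·0.8 − 5·0.4 − (23.39·1.2)·1.5 = 0 → B_y = 164.102/1.5 = 109.401 ≈ 109.4 kN.
ΣF_y = 0: A_y + 109.401 − 50 − 25 − 5 − 23.39·1.2 = 0 → A_y = -1.333 kN.
ΣF_x = 0: no horizontal applied forces, so A_x = 0.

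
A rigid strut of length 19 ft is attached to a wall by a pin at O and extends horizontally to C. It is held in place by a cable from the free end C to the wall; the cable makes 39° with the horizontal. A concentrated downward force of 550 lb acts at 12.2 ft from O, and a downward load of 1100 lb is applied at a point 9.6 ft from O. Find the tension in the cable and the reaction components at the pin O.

T = 1444 lb, O_x = 1122 lb, O_y = 741.1 lb

ΣM about O: T·sin39°·19 − 550·12.2 − 1100·9.6 = 0 → T = 17270/(19·0.62932) = 1444.33 ≈ 1444 lb.
ΣF_x = 0: O_x − T·cos39° = 0 → O_x = 1444.33 × 0.777146 = 1122 lb.
ΣF_y = 0: O_y + T·sin39° − 550 − 1100 = 0 → O_y = 1650 − 1444.33 × 0.62932 = 741.1 lb.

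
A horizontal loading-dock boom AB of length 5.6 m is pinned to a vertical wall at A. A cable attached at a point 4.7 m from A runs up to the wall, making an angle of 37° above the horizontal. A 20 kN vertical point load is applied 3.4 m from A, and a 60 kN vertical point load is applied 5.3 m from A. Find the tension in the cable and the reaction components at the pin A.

T = 136.5 kN, A_x = 109.0 kN, A_y = -2.128 kN

ΣM about A: T·sin37°·4.7 − 20·3.4 − 60·5.3 = 0 → T = 386/(4.7·0.601815) = 136.467 ≈ 136.5 kN.
ΣF_x = 0: A_x − T·cos37° = 0 → A_x = 136.467 × 0.798636 = 109.0 kN.
ΣF_y = 0: A_y + T·sin37° − 20 − 60 = 0 → A_y = 80 − 136.467 × 0.601815 = -2.128 kN.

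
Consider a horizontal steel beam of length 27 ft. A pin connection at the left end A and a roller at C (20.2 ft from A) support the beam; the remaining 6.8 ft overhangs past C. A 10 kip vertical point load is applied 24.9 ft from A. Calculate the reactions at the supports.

Taking moments about A: C_y·20.2 − 10·24.9 = 0 → C_y = 249/20.2 = 12.3267 ≈ 12.33 kip.
ΣF_y = 0: A_y + 12.3267 − 10 = 0 → A_y = -2.327 kip.
ΣF_x = 0: no horizontal applied forces, so A_x = 0.

A_x = 0, A_y = -2.327 kip, C_y = 12.33 kip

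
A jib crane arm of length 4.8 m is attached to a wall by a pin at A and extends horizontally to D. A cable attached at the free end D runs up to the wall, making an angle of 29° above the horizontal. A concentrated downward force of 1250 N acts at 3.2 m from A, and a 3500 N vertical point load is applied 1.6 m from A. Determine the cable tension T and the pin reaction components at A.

ΣM about A: T·sin29°·4.8 − 1250·3.2 − 3500·1.6 = 0 → T = 9600/(4.8·0.48481) = 4125.33 ≈ 4125 N.
ΣF_x = 0: A_x − T·cos29° = 0 → A_x = 4125.33 × 0.87462 = 3608 N.
ΣF_y = 0: A_y + T·sin29° − 1250 − 3500 = 0 → A_y = 4750 − 4125.33 × 0.48481 = 2750 N.

T = 4125 N, A_x = 3608 N, A_y = 2750 N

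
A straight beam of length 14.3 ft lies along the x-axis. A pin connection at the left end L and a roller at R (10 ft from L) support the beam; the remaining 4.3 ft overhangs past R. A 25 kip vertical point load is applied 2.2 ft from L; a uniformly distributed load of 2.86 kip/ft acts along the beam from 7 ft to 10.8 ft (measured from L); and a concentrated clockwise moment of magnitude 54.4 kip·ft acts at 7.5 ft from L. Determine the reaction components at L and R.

Resultant of the distributed load: 2.86 × 3.8 = 10.868 kip at 8.9 ft from L.
Taking moments about L: R_y·10 − 25·2.2 − (2.86·3.8)·8.9 − 54.4 = 0 → R_y = 206.1252/10 = 20.6125 ≈ 20.61 kip.
ΣF_y = 0: L_y + 20.6125 − 25 − 2.86·3.8 = 0 → L_y = 15.26 kip.
ΣF_x = 0: no horizontal applied forces, so L_x = 0.

L_x = 0, L_y = 15.26 kip, R_y = 20.61 kip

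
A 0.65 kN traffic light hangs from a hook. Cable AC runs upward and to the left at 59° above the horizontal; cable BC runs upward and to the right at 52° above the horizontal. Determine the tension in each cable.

ΣF_x = 0: −T_AC·cos59° + T_BC·cos52° = 0 → T_BC = 0.836561·T_AC.
ΣF_y = 0: T_AC·sin59° + T_BC·sin52° = 0.65.
Substitute: T_AC·(0.857167 + 0.836561·0.788011) = 0.65 → T_AC = 0.428651 ≈ 0.4287 kN.
Then T_BC = 0.836561 × 0.428651 = 0.3586 kN.

T_AC = 0.4287 kN, T_BC = 0.3586 kN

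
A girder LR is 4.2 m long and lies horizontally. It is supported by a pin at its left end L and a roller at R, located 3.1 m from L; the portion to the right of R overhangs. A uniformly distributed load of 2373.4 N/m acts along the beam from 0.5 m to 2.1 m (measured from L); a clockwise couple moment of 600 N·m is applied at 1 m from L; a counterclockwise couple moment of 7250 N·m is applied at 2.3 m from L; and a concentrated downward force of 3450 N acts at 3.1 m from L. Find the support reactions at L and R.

L_x = 0, L_y = 4350 N, R_y = 2897 N

Resultant of the distributed load: 2373.4 × 1.6 = 3797.44 N at 1.3 m from L.
Moments about L: R_y·3.1 − (2373.4·1.6)·1.3 − 600 + 7250 − 3450·3.1 = 0 → R_y = 8981.672/3.1 = 2897.31 ≈ 2897 N.
ΣF_y = 0: L_y + 2897.31 − 2373.4·1.6 − 3450 = 0 → L_y = 4350 N.
ΣF_x = 0: no horizontal applied forces, so L_x = 0.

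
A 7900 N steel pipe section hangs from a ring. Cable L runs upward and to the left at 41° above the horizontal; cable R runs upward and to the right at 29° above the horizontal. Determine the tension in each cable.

ΣF_x = 0: −T_L·cos41° + T_R·cos29° = 0 → T_R = 0.8629·T_L.
ΣF_y = 0: T_L·sin41° + T_R·sin29° = 7900.
Substitute: T_L·(0.656059 + 0.8629·0.48481) = 7900 → T_L = 7352.93 ≈ 7353 N.
Then T_R = 0.8629 × 7352.93 = 6345 N.

T_L = 7353 N, T_R = 6345 N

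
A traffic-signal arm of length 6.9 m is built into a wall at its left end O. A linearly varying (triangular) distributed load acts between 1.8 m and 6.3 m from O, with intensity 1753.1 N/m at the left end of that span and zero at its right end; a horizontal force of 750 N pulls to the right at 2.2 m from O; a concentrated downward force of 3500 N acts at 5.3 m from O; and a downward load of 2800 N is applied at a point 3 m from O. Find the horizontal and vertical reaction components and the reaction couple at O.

Resultant of the triangular load: ½ × 1753.1 × 4.5 = 3944.475 N, acting at 3.3 m from O (one-third of the span from the peak).
ΣF_x = 0: O_x + 750 = 0 → O_x = -750.0 N.
ΣF_y = 0: O_y − ½·1753.1·4.5 − 3500 − 2800 = 0 → O_y = 10240 N.
ΣM about O: M_O − (½·1753.1·4.5)·3.3 − 3500·5.3 − 2800·3 = 0 → M_O = 39970 N·m.

O_x = -750.0 N, O_y = 10240 N, M_O = 39970 N·m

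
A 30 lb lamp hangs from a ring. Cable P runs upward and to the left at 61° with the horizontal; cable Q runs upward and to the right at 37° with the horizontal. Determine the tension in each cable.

T_P = 24.19 lb, T_Q = 14.69 lb

ΣF_x = 0: −T_P·cos61° + T_Q·cos37° = 0 → T_Q = 0.607047·T_P.
ΣF_y = 0: T_P·sin61° + T_Q·sin37° = 30.
Substitute: T_P·(0.87462 + 0.607047·0.601815) = 30 → T_P = 24.1945 ≈ 24.19 lb.
Then T_Q = 0.607047 × 24.1945 = 14.69 lb.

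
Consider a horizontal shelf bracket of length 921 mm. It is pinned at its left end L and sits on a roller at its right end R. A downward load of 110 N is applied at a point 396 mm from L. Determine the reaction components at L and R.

L_x = 0, L_y = 62.70 N, R_y = 47.30 N

Moments about L: R_y·921 − 110·396 = 0 → R_y = 43560/921 = 47.2964 ≈ 47.30 N.
ΣF_y = 0: L_y + 47.2964 − 110 = 0 → L_y = 62.70 N.
ΣF_x = 0: no horizontal applied forces, so L_x = 0.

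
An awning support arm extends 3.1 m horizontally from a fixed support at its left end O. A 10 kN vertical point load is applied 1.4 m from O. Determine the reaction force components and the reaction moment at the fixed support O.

O_x = 0, O_y = 10.00 kN, M_O = 14.00 kN·m

ΣF_x = 0: O_x = 0.
ΣF_y = 0: O_y − 10 = 0 → O_y = 10.00 kN.
ΣM about O: M_O − 10·1.4 = 0 → M_O = 14.00 kN·m.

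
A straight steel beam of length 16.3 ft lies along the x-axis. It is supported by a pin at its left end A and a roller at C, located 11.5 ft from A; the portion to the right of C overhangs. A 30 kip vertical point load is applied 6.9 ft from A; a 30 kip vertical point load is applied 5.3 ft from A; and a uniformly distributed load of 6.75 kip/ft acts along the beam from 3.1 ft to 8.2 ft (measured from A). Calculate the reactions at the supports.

Resultant of the distributed load: 6.75 × 5.1 = 34.425 kip at 5.65 ft from A.
Moments about A: C_y·11.5 − 30·6.9 − 30·5.3 − (6.75·5.1)·5.65 = 0 → C_y = 560.50125/11.5 = 48.7392 ≈ 48.74 kip.
ΣF_y = 0: A_y + 48.7392 − 30 − 30 − 6.75·5.1 = 0 → A_y = 45.69 kip.
ΣF_x = 0: no horizontal applied forces, so A_x = 0.

A_x = 0, A_y = 45.69 kip, C_y = 48.74 kip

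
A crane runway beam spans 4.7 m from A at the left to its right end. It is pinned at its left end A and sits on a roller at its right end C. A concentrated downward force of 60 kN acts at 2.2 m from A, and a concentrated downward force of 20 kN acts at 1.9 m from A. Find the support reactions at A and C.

A_x = 0, A_y = 43.83 kN, C_y = 36.17 kN

ΣM about A: C_y·4.7 − 60·2.2 − 20·1.9 = 0 → C_y = 170/4.7 = 36.1702 ≈ 36.17 kN.
ΣF_y = 0: A_y + 36.1702 − 60 − 20 = 0 → A_y = 43.83 kN.
ΣF_x = 0: no horizontal applied forces, so A_x = 0.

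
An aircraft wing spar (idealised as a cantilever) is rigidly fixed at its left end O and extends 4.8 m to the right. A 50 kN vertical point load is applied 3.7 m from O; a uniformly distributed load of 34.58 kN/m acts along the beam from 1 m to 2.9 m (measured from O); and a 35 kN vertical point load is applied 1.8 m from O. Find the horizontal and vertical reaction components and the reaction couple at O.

Resultant of the distributed load: 34.58 × 1.9 = 65.702 kN at 1.95 m from O.
ΣF_x = 0: O_x = 0.
ΣF_y = 0: O_y − 50 − 34.58·1.9 − 35 = 0 → O_y = 150.7 kN.
ΣM about O: M_O − 50·3.7 − (34.58·1.9)·1.95 − 35·1.8 = 0 → M_O = 376.1 kN·m.

O_x = 0, O_y = 150.7 kN, M_O = 376.1 kN·m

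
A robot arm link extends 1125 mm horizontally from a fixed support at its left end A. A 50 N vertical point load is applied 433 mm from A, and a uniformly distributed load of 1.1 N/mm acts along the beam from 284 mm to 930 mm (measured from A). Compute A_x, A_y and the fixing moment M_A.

Resultant of the distributed load: 1.1 × 646 = 710.6 N at 607 mm from A.
ΣF_x = 0: A_x = 0.
ΣF_y = 0: A_y − 50 − 1.1·646 = 0 → A_y = 760.6 N.
ΣM about A: M_A − 50·433 − (1.1·646)·607 = 0 → M_A = 453000 N·mm.

A_x = 0, A_y = 760.6 N, M_A = 453000 N·mm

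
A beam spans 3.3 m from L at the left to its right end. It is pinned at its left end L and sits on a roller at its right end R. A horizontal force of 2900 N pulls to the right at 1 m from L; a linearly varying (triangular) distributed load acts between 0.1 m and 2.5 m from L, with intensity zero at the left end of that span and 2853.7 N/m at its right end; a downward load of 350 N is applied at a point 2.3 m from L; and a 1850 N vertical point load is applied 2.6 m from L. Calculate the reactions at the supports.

Resultant of the triangular load: ½ × 2853.7 × 2.4 = 3424.44 N, acting at 1.7 m from L (one-third of the span from the peak).
Moments about L: R_y·3.3 − (½·2853.7·2.4)·1.7 − 350·2.3 − 1850·2.6 = 0 → R_y = 11436.548/3.3 = 3465.62 ≈ 3466 N.
ΣF_y = 0: L_y + 3465.62 − ½·2853.7·2.4 − 350 − 1850 = 0 → L_y = 2159 N.
ΣF_x = 0: L_x + 2900 = 0 → L_x = -2900 N.

L_x = -2900 N, L_y = 2159 N, R_y = 3466 N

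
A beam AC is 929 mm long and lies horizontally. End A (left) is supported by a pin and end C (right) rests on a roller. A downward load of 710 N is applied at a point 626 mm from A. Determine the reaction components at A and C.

A_x = 0, A_y = 231.6 N, C_y = 478.4 N

Taking moments about A: C_y·929 − 710·626 = 0 → C_y = 444460/929 = 478.428 ≈ 478.4 N.
ΣF_y = 0: A_y + 478.428 − 710 = 0 → A_y = 231.6 N.
ΣF_x = 0: no horizontal applied forces, so A_x = 0.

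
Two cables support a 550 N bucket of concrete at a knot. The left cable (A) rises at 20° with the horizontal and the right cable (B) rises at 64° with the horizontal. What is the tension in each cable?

T_A = 242.4 N, T_B = 519.7 N

ΣF_x = 0: −T_A·cos20° + T_B·cos64° = 0 → T_B = 2.1436·T_A.
ΣF_y = 0: T_A·sin20° + T_B·sin64° = 550.
Substitute: T_A·(0.34202 + 2.1436·0.898794) = 550 → T_A = 242.432 ≈ 242.4 N.
Then T_B = 2.1436 × 242.432 = 519.7 N.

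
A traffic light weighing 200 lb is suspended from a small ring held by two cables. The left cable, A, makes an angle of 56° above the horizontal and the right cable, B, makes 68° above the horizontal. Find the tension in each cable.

ΣF_x = 0: −T_A·cos56° + T_B·cos68° = 0 → T_B = 1.49275·T_A.
ΣF_y = 0: T_A·sin56° + T_B·sin68° = 200.
Substitute: T_A·(0.829038 + 1.49275·0.927184) = 200 → T_A = 90.3713 ≈ 90.37 lb.
Then T_B = 1.49275 × 90.3713 = 134.9 lb.

T_A = 90.37 lb, T_B = 134.9 lb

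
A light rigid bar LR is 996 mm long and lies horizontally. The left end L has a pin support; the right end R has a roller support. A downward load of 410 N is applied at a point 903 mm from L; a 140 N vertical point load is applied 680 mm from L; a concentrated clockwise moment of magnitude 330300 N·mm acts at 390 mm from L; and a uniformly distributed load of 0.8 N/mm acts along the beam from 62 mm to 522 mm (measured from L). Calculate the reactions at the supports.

L_x = 0, L_y = 11.19 N, R_y = 906.8 N

Resultant of the distributed load: 0.8 × 460 = 368 N at 292 mm from L.
Taking moments about L: R_y·996 − 410·903 − 140·680 − 330300 − (0.8·460)·292 = 0 → R_y = 903186/996 = 906.813 ≈ 906.8 N.
ΣF_y = 0: L_y + 906.813 − 410 − 140 − 0.8·460 = 0 → L_y = 11.19 N.
ΣF_x = 0: no horizontal applied forces, so L_x = 0.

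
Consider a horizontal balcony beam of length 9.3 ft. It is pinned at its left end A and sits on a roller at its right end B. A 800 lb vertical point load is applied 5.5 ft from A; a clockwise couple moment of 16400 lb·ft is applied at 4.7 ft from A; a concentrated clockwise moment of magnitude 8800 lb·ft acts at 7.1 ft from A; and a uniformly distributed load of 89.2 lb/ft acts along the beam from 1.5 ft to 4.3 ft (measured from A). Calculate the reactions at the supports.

Resultant of the distributed load: 89.2 × 2.8 = 249.76 lb at 2.9 ft from A.
Taking moments about A: B_y·9.3 − 800·5.5 − 16400 − 8800 − (89.2·2.8)·2.9 = 0 → B_y = 30324.304/9.3 = 3260.68 ≈ 3261 lb.
ΣF_y = 0: A_y + 3260.68 − 800 − 89.2·2.8 = 0 → A_y = -2211 lb.
ΣF_x = 0: no horizontal applied forces, so A_x = 0.

A_x = 0, A_y = -2211 lb, B_y = 3261 lb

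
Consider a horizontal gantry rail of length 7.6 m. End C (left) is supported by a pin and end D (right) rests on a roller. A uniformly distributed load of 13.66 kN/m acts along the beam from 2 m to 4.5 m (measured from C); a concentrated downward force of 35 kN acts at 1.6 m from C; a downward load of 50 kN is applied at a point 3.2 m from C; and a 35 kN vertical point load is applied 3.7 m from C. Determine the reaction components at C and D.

Resultant of the distributed load: 13.66 × 2.5 = 34.15 kN at 3.25 m from C.
ΣM about C: D_y·7.6 − (13.66·2.5)·3.25 − 35·1.6 − 50·3.2 − 35·3.7 = 0 → D_y = 456.4875/7.6 = 60.0641 ≈ 60.06 kN.
ΣF_y = 0: C_y + 60.0641 − 13.66·2.5 − 35 − 50 − 35 = 0 → C_y = 94.09 kN.
ΣF_x = 0: no horizontal applied forces, so C_x = 0.

C_x = 0, C_y = 94.09 kN, D_y = 60.06 kN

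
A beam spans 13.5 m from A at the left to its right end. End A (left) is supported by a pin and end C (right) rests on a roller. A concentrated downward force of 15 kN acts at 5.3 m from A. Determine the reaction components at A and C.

A_x = 0, A_y = 9.111 kN, C_y = 5.889 kN

Taking moments about A: C_y·13.5 − 15·5.3 = 0 → C_y = 79.5/13.5 = 5.88889 ≈ 5.889 kN.
ΣF_y = 0: A_y + 5.88889 − 15 = 0 → A_y = 9.111 kN.
ΣF_x = 0: no horizontal applied forces, so A_x = 0.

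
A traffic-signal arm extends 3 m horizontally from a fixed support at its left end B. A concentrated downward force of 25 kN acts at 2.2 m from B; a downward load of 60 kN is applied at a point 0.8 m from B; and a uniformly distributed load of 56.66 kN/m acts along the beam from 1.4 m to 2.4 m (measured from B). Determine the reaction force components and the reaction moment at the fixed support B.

B_x = 0, B_y = 141.7 kN, M_B = 210.7 kN·m

Resultant of the distributed load: 56.66 × 1 = 56.66 kN at 1.9 m from B.
ΣF_x = 0: B_x = 0.
ΣF_y = 0: B_y − 25 − 60 − 56.66·1 = 0 → B_y = 141.7 kN.
ΣM about B: M_B − 25·2.2 − 60·0.8 − (56.66·1)·1.9 = 0 → M_B = 210.7 kN·m.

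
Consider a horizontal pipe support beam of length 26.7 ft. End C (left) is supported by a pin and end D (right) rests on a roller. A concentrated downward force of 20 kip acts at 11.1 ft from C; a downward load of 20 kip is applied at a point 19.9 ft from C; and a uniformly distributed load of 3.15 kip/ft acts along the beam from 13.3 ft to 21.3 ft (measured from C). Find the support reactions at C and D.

Resultant of the distributed load: 3.15 × 8 = 25.2 kip at 17.3 ft from C.
Moments about C: D_y·26.7 − 20·11.1 − 20·19.9 − (3.15·8)·17.3 = 0 → D_y = 1055.96/26.7 = 39.5491 ≈ 39.55 kip.
ΣF_y = 0: C_y + 39.5491 − 20 − 20 − 3.15·8 = 0 → C_y = 25.65 kip.
ΣF_x = 0: no horizontal applied forces, so C_x = 0.

C_x = 0, C_y = 25.65 kip, D_y = 39.55 kip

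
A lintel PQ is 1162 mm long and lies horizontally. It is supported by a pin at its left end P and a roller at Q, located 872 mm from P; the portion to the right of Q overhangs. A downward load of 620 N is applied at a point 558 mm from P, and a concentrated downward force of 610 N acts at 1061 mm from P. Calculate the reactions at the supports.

P_x = 0, P_y = 91.04 N, Q_y = 1139 N

ΣM about P: Q_y·872 − 620·558 − 610·1061 = 0 → Q_y = 993170/872 = 1138.96 ≈ 1139 N.
ΣF_y = 0: P_y + 1138.96 − 620 − 610 = 0 → P_y = 91.04 N.
ΣF_x = 0: no horizontal applied forces, so P_x = 0.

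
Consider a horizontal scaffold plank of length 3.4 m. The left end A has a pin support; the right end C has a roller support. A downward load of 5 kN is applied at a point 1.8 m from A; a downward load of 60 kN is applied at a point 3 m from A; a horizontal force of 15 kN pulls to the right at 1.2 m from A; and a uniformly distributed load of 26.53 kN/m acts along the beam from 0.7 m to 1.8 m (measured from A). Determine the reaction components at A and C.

Resultant of the distributed load: 26.53 × 1.1 = 29.183 kN at 1.25 m from A.
Moments about A: C_y·3.4 − 5·1.8 − 60·3 − (26.53·1.1)·1.25 = 0 → C_y = 225.47875/3.4 = 66.3173 ≈ 66.32 kN.
ΣF_y = 0: A_y + 66.3173 − 5 − 60 − 26.53·1.1 = 0 → A_y = 27.87 kN.
ΣF_x = 0: A_x + 15 = 0 → A_x = -15.00 kN.

A_x = -15.00 kN, A_y = 27.87 kN, C_y = 66.32 kN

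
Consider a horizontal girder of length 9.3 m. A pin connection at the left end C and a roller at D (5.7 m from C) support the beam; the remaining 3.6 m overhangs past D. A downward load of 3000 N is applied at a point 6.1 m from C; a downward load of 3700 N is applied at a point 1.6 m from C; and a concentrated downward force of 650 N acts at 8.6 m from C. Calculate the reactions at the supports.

C_x = 0, C_y = 2120 N, D_y = 5230 N

Moments about C: D_y·5.7 − 3000·6.1 − 3700·1.6 − 650·8.6 = 0 → D_y = 29810/5.7 = 5229.82 ≈ 5230 N.
ΣF_y = 0: C_y + 5229.82 − 3000 − 3700 − 650 = 0 → C_y = 2120 N.
ΣF_x = 0: no horizontal applied forces, so C_x = 0.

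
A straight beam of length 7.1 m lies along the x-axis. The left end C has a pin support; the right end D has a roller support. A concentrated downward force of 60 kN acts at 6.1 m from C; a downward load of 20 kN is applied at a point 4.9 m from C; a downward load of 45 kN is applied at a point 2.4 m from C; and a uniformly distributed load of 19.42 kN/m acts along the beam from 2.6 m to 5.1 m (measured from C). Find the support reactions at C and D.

Resultant of the distributed load: 19.42 × 2.5 = 48.55 kN at 3.85 m from C.
Moments about C: D_y·7.1 − 60·6.1 − 20·4.9 − 45·2.4 − (19.42·2.5)·3.85 = 0 → D_y = 758.9175/7.1 = 106.89 ≈ 106.9 kN.
ΣF_y = 0: C_y + 106.89 − 60 − 20 − 45 − 19.42·2.5 = 0 → C_y = 66.66 kN.
ΣF_x = 0: no horizontal applied forces, so C_x = 0.

C_x = 0, C_y = 66.66 kN, D_y = 106.9 kN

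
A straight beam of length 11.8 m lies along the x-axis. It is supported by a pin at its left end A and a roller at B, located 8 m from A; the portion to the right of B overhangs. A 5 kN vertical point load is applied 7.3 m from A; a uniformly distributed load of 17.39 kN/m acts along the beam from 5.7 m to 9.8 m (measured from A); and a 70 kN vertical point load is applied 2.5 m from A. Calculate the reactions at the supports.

Resultant of the distributed load: 17.39 × 4.1 = 71.299 kN at 7.75 m from A.
ΣM about A: B_y·8 − 5·7.3 − (17.39·4.1)·7.75 − 70·2.5 = 0 → B_y = 764.06725/8 = 95.5084 ≈ 95.51 kN.
ΣF_y = 0: A_y + 95.5084 − 5 − 17.39·4.1 − 70 = 0 → A_y = 50.79 kN.
ΣF_x = 0: no horizontal applied forces, so A_x = 0.

A_x = 0, A_y = 50.79 kN, B_y = 95.51 kN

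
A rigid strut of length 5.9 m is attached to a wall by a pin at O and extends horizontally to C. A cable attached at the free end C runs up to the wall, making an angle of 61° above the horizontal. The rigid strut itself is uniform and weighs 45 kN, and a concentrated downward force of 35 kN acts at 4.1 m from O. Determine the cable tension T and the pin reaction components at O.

ΣM about O: T·sin61°·5.9 − 45·2.95 − 35·4.1 = 0 → T = 276.25/(5.9·0.87462) = 53.5341 ≈ 53.53 kN.
ΣF_x = 0: O_x − T·cos61° = 0 → O_x = 53.5341 × 0.48481 = 25.95 kN.
ΣF_y = 0: O_y + T·sin61° − 45 − 35 = 0 → O_y = 80 − 53.5341 × 0.87462 = 33.18 kN.

T = 53.53 kN, O_x = 25.95 kN, O_y = 33.18 kN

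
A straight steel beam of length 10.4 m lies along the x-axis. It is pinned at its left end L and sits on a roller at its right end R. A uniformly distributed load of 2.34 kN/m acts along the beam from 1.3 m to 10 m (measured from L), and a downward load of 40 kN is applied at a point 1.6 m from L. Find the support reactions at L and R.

L_x = 0, L_y = 43.14 kN, R_y = 17.21 kN

Resultant of the distributed load: 2.34 × 8.7 = 20.358 kN at 5.65 m from L.
Moments about L: R_y·10.4 − (2.34·8.7)·5.65 − 40·1.6 = 0 → R_y = 179.0227/10.4 = 17.2137 ≈ 17.21 kN.
ΣF_y = 0: L_y + 17.2137 − 2.34·8.7 − 40 = 0 → L_y = 43.14 kN.
ΣF_x = 0: no horizontal applied forces, so L_x = 0.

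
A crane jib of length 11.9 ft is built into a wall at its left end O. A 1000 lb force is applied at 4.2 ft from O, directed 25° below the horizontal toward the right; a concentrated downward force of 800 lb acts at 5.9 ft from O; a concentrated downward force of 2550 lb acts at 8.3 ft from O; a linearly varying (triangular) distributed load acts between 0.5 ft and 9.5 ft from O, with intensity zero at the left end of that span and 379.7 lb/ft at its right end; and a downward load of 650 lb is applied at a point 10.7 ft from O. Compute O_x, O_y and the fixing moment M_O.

O_x = -906.3 lb, O_y = 6131 lb, M_O = 45720 lb·ft

Resultant of the triangular load: ½ × 379.7 × 9 = 1708.65 lb, acting at 6.5 ft from O (one-third of the span from the peak).
ΣF_x = 0: O_x + 1000·cos25° = 0 → O_x = -906.3 lb.
ΣF_y = 0: O_y − 1000·sin25° − 800 − 2550 − ½·379.7·9 − 650 = 0 → O_y = 6131 lb.
ΣM about O: M_O − 1000·sin25°·4.2 − 800·5.9 − 2550·8.3 − (½·379.7·9)·6.5 − 650·10.7 = 0 → M_O = 45720 lb·ft.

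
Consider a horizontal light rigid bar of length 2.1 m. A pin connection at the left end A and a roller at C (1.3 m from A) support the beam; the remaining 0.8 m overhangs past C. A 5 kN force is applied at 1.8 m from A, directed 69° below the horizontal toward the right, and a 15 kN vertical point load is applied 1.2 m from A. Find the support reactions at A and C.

Moments about A: C_y·1.3 − 5·sin69°·1.8 − 15·1.2 = 0 → C_y = 26.4022/1.3 = 20.3094 ≈ 20.31 kN.
ΣF_y = 0: A_y + 20.3094 − 5·sin69° − 15 = 0 → A_y = -0.6415 kN.
ΣF_x = 0: A_x + 5·cos69° = 0 → A_x = -1.792 kN.

A_x = -1.792 kN, A_y = -0.6415 kN, C_y = 20.31 kN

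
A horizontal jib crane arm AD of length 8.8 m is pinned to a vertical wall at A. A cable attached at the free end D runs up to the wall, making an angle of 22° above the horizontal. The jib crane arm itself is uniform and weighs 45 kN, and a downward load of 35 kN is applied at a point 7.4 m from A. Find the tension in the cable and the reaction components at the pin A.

T = 138.6 kN, A_x = 128.5 kN, A_y = 28.07 kN

ΣM about A: T·sin22°·8.8 − 45·4.4 − 35·7.4 = 0 → T = 457/(8.8·0.374607) = 138.63 ≈ 138.6 kN.
ΣF_x = 0: A_x − T·cos22° = 0 → A_x = 138.63 × 0.927184 = 128.5 kN.
ΣF_y = 0: A_y + T·sin22° − 45 − 35 = 0 → A_y = 80 − 138.63 × 0.374607 = 28.07 kN.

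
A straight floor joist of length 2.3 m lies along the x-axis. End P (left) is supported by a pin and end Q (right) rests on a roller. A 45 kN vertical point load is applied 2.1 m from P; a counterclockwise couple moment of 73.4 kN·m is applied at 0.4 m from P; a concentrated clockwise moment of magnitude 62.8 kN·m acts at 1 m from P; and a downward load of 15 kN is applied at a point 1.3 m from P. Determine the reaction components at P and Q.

Moments about P: Q_y·2.3 − 45·2.1 + 73.4 − 62.8 − 15·1.3 = 0 → Q_y = 103.4/2.3 = 44.9565 ≈ 44.96 kN.
ΣF_y = 0: P_y + 44.9565 − 45 − 15 = 0 → P_y = 15.04 kN.
ΣF_x = 0: no horizontal applied forces, so P_x = 0.

P_x = 0, P_y = 15.04 kN, Q_y = 44.96 kN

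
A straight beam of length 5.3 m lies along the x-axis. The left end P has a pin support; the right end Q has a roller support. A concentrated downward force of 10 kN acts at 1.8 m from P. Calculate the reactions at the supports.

P_x = 0, P_y = 6.604 kN, Q_y = 3.396 kN

Taking moments about P: Q_y·5.3 − 10·1.8 = 0 → Q_y = 18/5.3 = 3.39623 ≈ 3.396 kN.
ΣF_y = 0: P_y + 3.39623 − 10 = 0 → P_y = 6.604 kN.
ΣF_x = 0: no horizontal applied forces, so P_x = 0.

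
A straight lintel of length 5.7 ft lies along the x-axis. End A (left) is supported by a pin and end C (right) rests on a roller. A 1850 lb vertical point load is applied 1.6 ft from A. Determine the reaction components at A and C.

Moments about A: C_y·5.7 − 1850·1.6 = 0 → C_y = 2960/5.7 = 519.298 ≈ 519.3 lb.
ΣF_y = 0: A_y + 519.298 − 1850 = 0 → A_y = 1331 lb.
ΣF_x = 0: no horizontal applied forces, so A_x = 0.

A_x = 0, A_y = 1331 lb, C_y = 519.3 lb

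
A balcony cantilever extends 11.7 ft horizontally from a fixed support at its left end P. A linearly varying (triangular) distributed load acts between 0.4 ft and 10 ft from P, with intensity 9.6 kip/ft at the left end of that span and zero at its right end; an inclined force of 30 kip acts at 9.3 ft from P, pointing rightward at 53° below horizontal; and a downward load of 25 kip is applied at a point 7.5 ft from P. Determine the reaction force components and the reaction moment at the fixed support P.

Resultant of the triangular load: ½ × 9.6 × 9.6 = 46.08 kip, acting at 3.6 ft from P (one-third of the span from the peak).
ΣF_x = 0: P_x + 30·cos53° = 0 → P_x = -18.05 kip.
ΣF_y = 0: P_y − ½·9.6·9.6 − 30·sin53° − 25 = 0 → P_y = 95.04 kip.
ΣM about P: M_P − (½·9.6·9.6)·3.6 − 30·sin53°·9.3 − 25·7.5 = 0 → M_P = 576.2 kip·ft.

P_x = -18.05 kip, P_y = 95.04 kip, M_P = 576.2 kip·ft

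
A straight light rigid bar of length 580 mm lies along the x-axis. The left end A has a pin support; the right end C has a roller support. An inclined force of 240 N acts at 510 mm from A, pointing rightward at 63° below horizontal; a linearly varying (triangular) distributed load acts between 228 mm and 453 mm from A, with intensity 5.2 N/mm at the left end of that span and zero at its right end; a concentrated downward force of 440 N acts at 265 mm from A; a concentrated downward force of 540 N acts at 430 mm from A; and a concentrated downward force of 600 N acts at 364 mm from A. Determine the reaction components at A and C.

Resultant of the triangular load: ½ × 5.2 × 225 = 585 N, acting at 303 mm from A (one-third of the span from the peak).
Taking moments about A: C_y·580 − 240·sin63°·510 − (½·5.2·225)·303 − 440·265 − 540·430 − 600·364 = 0 → C_y = 853514/580 = 1471.58 ≈ 1472 N.
ΣF_y = 0: A_y + 1471.58 − 240·sin63° − ½·5.2·225 − 440 − 540 − 600 = 0 → A_y = 907.3 N.
ΣF_x = 0: A_x + 240·cos63° = 0 → A_x = -109.0 N.

A_x = -109.0 N, A_y = 907.3 N, C_y = 1472 N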